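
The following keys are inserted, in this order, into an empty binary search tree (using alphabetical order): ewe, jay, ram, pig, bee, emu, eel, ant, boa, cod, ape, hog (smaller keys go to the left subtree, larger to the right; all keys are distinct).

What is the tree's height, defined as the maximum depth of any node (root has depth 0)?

5

Resulting structure (node: left, right):
  ewe: L=bee, R=jay
  jay: L=hog, R=ram
  ram: L=pig, R=–
  pig: L=–, R=–
  bee: L=ant, R=emu
  emu: L=eel, R=–
  eel: L=boa, R=–
  ant: L=–, R=ape
  boa: L=–, R=cod
  cod: L=–, R=–
  ape: L=–, R=–
  hog: L=–, R=–

The deepest node is cod at depth 5.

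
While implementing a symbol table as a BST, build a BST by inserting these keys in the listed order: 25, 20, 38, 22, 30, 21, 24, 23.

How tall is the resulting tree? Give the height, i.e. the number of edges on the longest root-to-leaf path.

4

Resulting structure (node: left, right):
  25: L=20, R=38
  20: L=–, R=22
  38: L=30, R=–
  22: L=21, R=24
  30: L=–, R=–
  21: L=–, R=–
  24: L=23, R=–
  23: L=–, R=–

The deepest node is 23 at depth 4.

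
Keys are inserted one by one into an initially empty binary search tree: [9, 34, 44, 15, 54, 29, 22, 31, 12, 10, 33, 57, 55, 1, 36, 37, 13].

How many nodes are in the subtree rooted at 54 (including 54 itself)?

Resulting structure (node: left, right):
  9: L=1, R=34
  34: L=15, R=44
  44: L=36, R=54
  15: L=12, R=29
  54: L=–, R=57
  29: L=22, R=31
  22: L=–, R=–
  31: L=–, R=33
  12: L=10, R=13
  10: L=–, R=–
  33: L=–, R=–
  57: L=55, R=–
  55: L=–, R=–
  1: L=–, R=–
  36: L=–, R=37
  37: L=–, R=–
  13: L=–, R=–

Subtree rooted at 54 contains: 54, 57, 55 — 3 nodes.

3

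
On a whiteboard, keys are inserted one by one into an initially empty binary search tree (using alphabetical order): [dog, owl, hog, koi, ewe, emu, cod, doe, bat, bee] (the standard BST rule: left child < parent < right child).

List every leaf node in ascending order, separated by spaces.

dog: root
owl: right child of dog (depth 1)
hog: left child of owl (depth 2)
koi: right child of hog (depth 3)
ewe: left child of hog (depth 3)
emu: left child of ewe (depth 4)
cod: left child of dog (depth 1)
doe: right child of cod (depth 2)
bat: left child of cod (depth 2)
bee: right child of bat (depth 3)

bee doe emu koi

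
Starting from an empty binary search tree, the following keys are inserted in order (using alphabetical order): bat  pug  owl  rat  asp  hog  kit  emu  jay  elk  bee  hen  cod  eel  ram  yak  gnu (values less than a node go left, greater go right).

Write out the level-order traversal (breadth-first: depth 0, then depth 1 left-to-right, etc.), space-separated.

Insert bat: tree is empty, so bat becomes the root.
Insert pug: pug > bat → go right. Place as right child of bat.
Insert owl: owl > bat → go right; owl < pug → go left. Place as left child of pug.
Insert rat: rat > bat → go right; rat > pug → go right. Place as right child of pug.
Insert asp: asp < bat → go left. Place as left child of bat.
Insert hog: hog > bat → go right; hog < pug → go left; hog < owl → go left. Place as left child of owl.
Insert kit: kit > bat → go right; kit < pug → go left; kit < owl → go left; kit > hog → go right. Place as right child of hog.
Insert emu: emu > bat → go right; emu < pug → go left; emu < owl → go left; emu < hog → go left. Place as left child of hog.
Insert jay: jay > bat → go right; jay < pug → go left; jay < owl → go left; jay > hog → go right; jay < kit → go left. Place as left child of kit.
Insert elk: elk > bat → go right; elk < pug → go left; elk < owl → go left; elk < hog → go left; elk < emu → go left. Place as left child of emu.
Insert bee: bee > bat → go right; bee < pug → go left; bee < owl → go left; bee < hog → go left; bee < emu → go left; bee < elk → go left. Place as left child of elk.
Insert hen: hen > bat → go right; hen < pug → go left; hen < owl → go left; hen < hog → go left; hen > emu → go right. Place as right child of emu.
Insert cod: cod > bat → go right; cod < pug → go left; cod < owl → go left; cod < hog → go left; cod < emu → go left; cod < elk → go left; cod > bee → go right. Place as right child of bee.
Insert eel: eel > bat → go right; eel < pug → go left; eel < owl → go left; eel < hog → go left; eel < emu → go left; eel < elk → go left; eel > bee → go right; eel > cod → go right. Place as right child of cod.
Insert ram: ram > bat → go right; ram > pug → go right; ram < rat → go left. Place as left child of rat.
Insert yak: yak > bat → go right; yak > pug → go right; yak > rat → go right. Place as right child of rat.
Insert gnu: gnu > bat → go right; gnu < pug → go left; gnu < owl → go left; gnu < hog → go left; gnu > emu → go right; gnu < hen → go left. Place as left child of hen.

bat asp pug owl rat hog ram yak emu kit elk hen jay bee gnu cod eel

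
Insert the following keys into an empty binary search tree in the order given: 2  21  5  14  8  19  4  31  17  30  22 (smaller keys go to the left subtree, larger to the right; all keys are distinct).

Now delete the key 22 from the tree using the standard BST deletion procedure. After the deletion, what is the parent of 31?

Insert 2: tree is empty, so 2 becomes the root.
Insert 21: 21 > 2 → go right. Place as right child of 2.
Insert 5: 5 > 2 → go right; 5 < 21 → go left. Place as left child of 21.
Insert 14: 14 > 2 → go right; 14 < 21 → go left; 14 > 5 → go right. Place as right child of 5.
Insert 8: 8 > 2 → go right; 8 < 21 → go left; 8 > 5 → go right; 8 < 14 → go left. Place as left child of 14.
Insert 19: 19 > 2 → go right; 19 < 21 → go left; 19 > 5 → go right; 19 > 14 → go right. Place as right child of 14.
Insert 4: 4 > 2 → go right; 4 < 21 → go left; 4 < 5 → go left. Place as left child of 5.
Insert 31: 31 > 2 → go right; 31 > 21 → go right. Place as right child of 21.
Insert 17: 17 > 2 → go right; 17 < 21 → go left; 17 > 5 → go right; 17 > 14 → go right; 17 < 19 → go left. Place as left child of 19.
Insert 30: 30 > 2 → go right; 30 > 21 → go right; 30 < 31 → go left. Place as left child of 31.
Insert 22: 22 > 2 → go right; 22 > 21 → go right; 22 < 31 → go left; 22 < 30 → go left. Place as left child of 30.

Delete 22 (at most one child — splice it out).
After deletion, 31's parent is 21.

21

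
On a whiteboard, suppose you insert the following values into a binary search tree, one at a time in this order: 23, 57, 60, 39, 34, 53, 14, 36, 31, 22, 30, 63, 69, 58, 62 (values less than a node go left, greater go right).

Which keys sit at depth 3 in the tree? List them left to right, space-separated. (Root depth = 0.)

Resulting structure (node: left, right):
  23: L=14, R=57
  57: L=39, R=60
  60: L=58, R=63
  39: L=34, R=53
  34: L=31, R=36
  53: L=–, R=–
  14: L=–, R=22
  36: L=–, R=–
  31: L=30, R=–
  22: L=–, R=–
  30: L=–, R=–
  63: L=62, R=69
  69: L=–, R=–
  58: L=–, R=–
  62: L=–, R=–

34 53 58 63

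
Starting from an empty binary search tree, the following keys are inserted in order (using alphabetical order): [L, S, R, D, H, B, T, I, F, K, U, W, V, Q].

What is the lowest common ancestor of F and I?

H

L: root
S: right child of L (depth 1)
R: left child of S (depth 2)
D: left child of L (depth 1)
H: right child of D (depth 2)
B: left child of D (depth 2)
T: right child of S (depth 2)
I: right child of H (depth 3)
F: left child of H (depth 3)
K: right child of I (depth 4)
U: right child of T (depth 3)
W: right child of U (depth 4)
V: left child of W (depth 5)
Q: left child of R (depth 3)

Path to F: L → D → H → F
Path to I: L → D → H → I
The paths share a prefix ending at H, then split left and right.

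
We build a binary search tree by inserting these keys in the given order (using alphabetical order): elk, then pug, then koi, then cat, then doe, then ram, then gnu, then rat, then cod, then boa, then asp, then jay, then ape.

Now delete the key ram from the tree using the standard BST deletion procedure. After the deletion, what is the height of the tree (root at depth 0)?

4

Resulting structure (node: left, right):
  elk: L=cat, R=pug
  pug: L=koi, R=ram
  koi: L=gnu, R=–
  cat: L=boa, R=doe
  doe: L=cod, R=–
  ram: L=–, R=rat
  gnu: L=–, R=jay
  rat: L=–, R=–
  cod: L=–, R=–
  boa: L=asp, R=–
  asp: L=ape, R=–
  jay: L=–, R=–
  ape: L=–, R=–

Delete ram (at most one child — splice it out).
After deletion, deepest node is jay at depth 4.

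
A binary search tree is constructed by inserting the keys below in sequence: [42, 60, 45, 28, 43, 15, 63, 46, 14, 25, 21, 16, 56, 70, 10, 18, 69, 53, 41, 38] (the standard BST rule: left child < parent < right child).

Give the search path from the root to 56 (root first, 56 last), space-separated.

Insert 42: tree is empty, so 42 becomes the root.
Insert 60: 60 > 42 → go right. Place as right child of 42.
Insert 45: 45 > 42 → go right; 45 < 60 → go left. Place as left child of 60.
Insert 28: 28 < 42 → go left. Place as left child of 42.
Insert 43: 43 > 42 → go right; 43 < 60 → go left; 43 < 45 → go left. Place as left child of 45.
Insert 15: 15 < 42 → go left; 15 < 28 → go left. Place as left child of 28.
Insert 63: 63 > 42 → go right; 63 > 60 → go right. Place as right child of 60.
Insert 46: 46 > 42 → go right; 46 < 60 → go left; 46 > 45 → go right. Place as right child of 45.
Insert 14: 14 < 42 → go left; 14 < 28 → go left; 14 < 15 → go left. Place as left child of 15.
Insert 25: 25 < 42 → go left; 25 < 28 → go left; 25 > 15 → go right. Place as right child of 15.
Insert 21: 21 < 42 → go left; 21 < 28 → go left; 21 > 15 → go right; 21 < 25 → go left. Place as left child of 25.
Insert 16: 16 < 42 → go left; 16 < 28 → go left; 16 > 15 → go right; 16 < 25 → go left; 16 < 21 → go left. Place as left child of 21.
Insert 56: 56 > 42 → go right; 56 < 60 → go left; 56 > 45 → go right; 56 > 46 → go right. Place as right child of 46.
Insert 70: 70 > 42 → go right; 70 > 60 → go right; 70 > 63 → go right. Place as right child of 63.
Insert 10: 10 < 42 → go left; 10 < 28 → go left; 10 < 15 → go left; 10 < 14 → go left. Place as left child of 14.
Insert 18: 18 < 42 → go left; 18 < 28 → go left; 18 > 15 → go right; 18 < 25 → go left; 18 < 21 → go left; 18 > 16 → go right. Place as right child of 16.
Insert 69: 69 > 42 → go right; 69 > 60 → go right; 69 > 63 → go right; 69 < 70 → go left. Place as left child of 70.
Insert 53: 53 > 42 → go right; 53 < 60 → go left; 53 > 45 → go right; 53 > 46 → go right; 53 < 56 → go left. Place as left child of 56.
Insert 41: 41 < 42 → go left; 41 > 28 → go right. Place as right child of 28.
Insert 38: 38 < 42 → go left; 38 > 28 → go right; 38 < 41 → go left. Place as left child of 41.

42 60 45 46 56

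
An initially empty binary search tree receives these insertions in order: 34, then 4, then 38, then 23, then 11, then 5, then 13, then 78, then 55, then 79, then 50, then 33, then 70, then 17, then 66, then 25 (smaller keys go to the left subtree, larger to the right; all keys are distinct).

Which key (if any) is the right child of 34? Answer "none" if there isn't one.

38

Insert 34: tree is empty, so 34 becomes the root.
Insert 4: 4 < 34 → go left. Place as left child of 34.
Insert 38: 38 > 34 → go right. Place as right child of 34.
Insert 23: 23 < 34 → go left; 23 > 4 → go right. Place as right child of 4.
Insert 11: 11 < 34 → go left; 11 > 4 → go right; 11 < 23 → go left. Place as left child of 23.
Insert 5: 5 < 34 → go left; 5 > 4 → go right; 5 < 23 → go left; 5 < 11 → go left. Place as left child of 11.
Insert 13: 13 < 34 → go left; 13 > 4 → go right; 13 < 23 → go left; 13 > 11 → go right. Place as right child of 11.
Insert 78: 78 > 34 → go right; 78 > 38 → go right. Place as right child of 38.
Insert 55: 55 > 34 → go right; 55 > 38 → go right; 55 < 78 → go left. Place as left child of 78.
Insert 79: 79 > 34 → go right; 79 > 38 → go right; 79 > 78 → go right. Place as right child of 78.
Insert 50: 50 > 34 → go right; 50 > 38 → go right; 50 < 78 → go left; 50 < 55 → go left. Place as left child of 55.
Insert 33: 33 < 34 → go left; 33 > 4 → go right; 33 > 23 → go right. Place as right child of 23.
Insert 70: 70 > 34 → go right; 70 > 38 → go right; 70 < 78 → go left; 70 > 55 → go right. Place as right child of 55.
Insert 17: 17 < 34 → go left; 17 > 4 → go right; 17 < 23 → go left; 17 > 11 → go right; 17 > 13 → go right. Place as right child of 13.
Insert 66: 66 > 34 → go right; 66 > 38 → go right; 66 < 78 → go left; 66 > 55 → go right; 66 < 70 → go left. Place as left child of 70.
Insert 25: 25 < 34 → go left; 25 > 4 → go right; 25 > 23 → go right; 25 < 33 → go left. Place as left child of 33.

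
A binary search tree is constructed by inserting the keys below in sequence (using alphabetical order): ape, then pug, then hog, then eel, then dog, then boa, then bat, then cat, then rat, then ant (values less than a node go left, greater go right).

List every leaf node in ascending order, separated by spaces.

ape: root
pug: right child of ape (depth 1)
hog: left child of pug (depth 2)
eel: left child of hog (depth 3)
dog: left child of eel (depth 4)
boa: left child of dog (depth 5)
bat: left child of boa (depth 6)
cat: right child of boa (depth 6)
rat: right child of pug (depth 2)
ant: left child of ape (depth 1)

ant bat cat rat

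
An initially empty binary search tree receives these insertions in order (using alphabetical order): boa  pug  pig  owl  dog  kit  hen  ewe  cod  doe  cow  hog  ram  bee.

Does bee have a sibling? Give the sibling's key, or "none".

boa: root
pug: right child of boa (depth 1)
pig: left child of pug (depth 2)
owl: left child of pig (depth 3)
dog: left child of owl (depth 4)
kit: right child of dog (depth 5)
hen: left child of kit (depth 6)
ewe: left child of hen (depth 7)
cod: left child of dog (depth 5)
doe: right child of cod (depth 6)
cow: left child of doe (depth 7)
hog: right child of hen (depth 7)
ram: right child of pug (depth 2)
bee: left child of boa (depth 1)

bee's parent is boa; the other child of boa is pug.

pug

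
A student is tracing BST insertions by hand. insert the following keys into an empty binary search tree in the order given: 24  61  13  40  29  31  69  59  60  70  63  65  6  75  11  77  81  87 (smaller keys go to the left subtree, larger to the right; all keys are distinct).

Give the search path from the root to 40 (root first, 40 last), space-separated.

24: root
61: right child of 24 (depth 1)
13: left child of 24 (depth 1)
40: left child of 61 (depth 2)
29: left child of 40 (depth 3)
31: right child of 29 (depth 4)
69: right child of 61 (depth 2)
59: right child of 40 (depth 3)
60: right child of 59 (depth 4)
70: right child of 69 (depth 3)
63: left child of 69 (depth 3)
65: right child of 63 (depth 4)
6: left child of 13 (depth 2)
75: right child of 70 (depth 4)
11: right child of 6 (depth 3)
77: right child of 75 (depth 5)
81: right child of 77 (depth 6)
87: right child of 81 (depth 7)

24 61 40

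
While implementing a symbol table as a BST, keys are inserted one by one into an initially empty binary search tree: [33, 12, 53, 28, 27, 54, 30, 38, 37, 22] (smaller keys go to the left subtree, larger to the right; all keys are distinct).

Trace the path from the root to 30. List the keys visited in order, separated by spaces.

Insert 33: tree is empty, so 33 becomes the root.
Insert 12: 12 < 33 → go left. Place as left child of 33.
Insert 53: 53 > 33 → go right. Place as right child of 33.
Insert 28: 28 < 33 → go left; 28 > 12 → go right. Place as right child of 12.
Insert 27: 27 < 33 → go left; 27 > 12 → go right; 27 < 28 → go left. Place as left child of 28.
Insert 54: 54 > 33 → go right; 54 > 53 → go right. Place as right child of 53.
Insert 30: 30 < 33 → go left; 30 > 12 → go right; 30 > 28 → go right. Place as right child of 28.
Insert 38: 38 > 33 → go right; 38 < 53 → go left. Place as left child of 53.
Insert 37: 37 > 33 → go right; 37 < 53 → go left; 37 < 38 → go left. Place as left child of 38.
Insert 22: 22 < 33 → go left; 22 > 12 → go right; 22 < 28 → go left; 22 < 27 → go left. Place as left child of 27.

33 12 28 30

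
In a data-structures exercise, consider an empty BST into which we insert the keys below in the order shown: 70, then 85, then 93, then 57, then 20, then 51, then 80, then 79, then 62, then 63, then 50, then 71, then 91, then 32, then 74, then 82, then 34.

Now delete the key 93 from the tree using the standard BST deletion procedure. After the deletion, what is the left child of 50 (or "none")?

32

Resulting structure (node: left, right):
  70: L=57, R=85
  85: L=80, R=93
  93: L=91, R=–
  57: L=20, R=62
  20: L=–, R=51
  51: L=50, R=–
  80: L=79, R=82
  79: L=71, R=–
  62: L=–, R=63
  63: L=–, R=–
  50: L=32, R=–
  71: L=–, R=74
  91: L=–, R=–
  32: L=–, R=34
  74: L=–, R=–
  82: L=–, R=–
  34: L=–, R=–

Delete 93 (at most one child — splice it out).
After deletion, 50's left child: 32.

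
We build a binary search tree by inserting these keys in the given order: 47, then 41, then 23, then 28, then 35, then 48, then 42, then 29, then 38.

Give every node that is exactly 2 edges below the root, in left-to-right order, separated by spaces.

23 42

Resulting structure (node: left, right):
  47: L=41, R=48
  41: L=23, R=42
  23: L=–, R=28
  28: L=–, R=35
  35: L=29, R=38
  48: L=–, R=–
  42: L=–, R=–
  29: L=–, R=–
  38: L=–, R=–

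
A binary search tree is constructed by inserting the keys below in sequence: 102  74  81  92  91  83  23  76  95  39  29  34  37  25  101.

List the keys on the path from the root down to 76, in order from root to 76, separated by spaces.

102: root
74: left child of 102 (depth 1)
81: right child of 74 (depth 2)
92: right child of 81 (depth 3)
91: left child of 92 (depth 4)
83: left child of 91 (depth 5)
23: left child of 74 (depth 2)
76: left child of 81 (depth 3)
95: right child of 92 (depth 4)
39: right child of 23 (depth 3)
29: left child of 39 (depth 4)
34: right child of 29 (depth 5)
37: right child of 34 (depth 6)
25: left child of 29 (depth 5)
101: right child of 95 (depth 5)

102 74 81 76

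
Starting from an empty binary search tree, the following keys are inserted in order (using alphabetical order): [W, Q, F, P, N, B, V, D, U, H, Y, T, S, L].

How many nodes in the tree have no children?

4

Insert W: tree is empty, so W becomes the root.
Insert Q: Q < W → go left. Place as left child of W.
Insert F: F < W → go left; F < Q → go left. Place as left child of Q.
Insert P: P < W → go left; P < Q → go left; P > F → go right. Place as right child of F.
Insert N: N < W → go left; N < Q → go left; N > F → go right; N < P → go left. Place as left child of P.
Insert B: B < W → go left; B < Q → go left; B < F → go left. Place as left child of F.
Insert V: V < W → go left; V > Q → go right. Place as right child of Q.
Insert D: D < W → go left; D < Q → go left; D < F → go left; D > B → go right. Place as right child of B.
Insert U: U < W → go left; U > Q → go right; U < V → go left. Place as left child of V.
Insert H: H < W → go left; H < Q → go left; H > F → go right; H < P → go left; H < N → go left. Place as left child of N.
Insert Y: Y > W → go right. Place as right child of W.
Insert T: T < W → go left; T > Q → go right; T < V → go left; T < U → go left. Place as left child of U.
Insert S: S < W → go left; S > Q → go right; S < V → go left; S < U → go left; S < T → go left. Place as left child of T.
Insert L: L < W → go left; L < Q → go left; L > F → go right; L < P → go left; L < N → go left; L > H → go right. Place as right child of H.

Leaves: D, L, S, Y — 4 in total.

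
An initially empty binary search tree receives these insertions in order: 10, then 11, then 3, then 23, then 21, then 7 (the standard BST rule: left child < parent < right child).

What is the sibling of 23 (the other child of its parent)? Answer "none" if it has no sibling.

none

Insert 10: tree is empty, so 10 becomes the root.
Insert 11: 11 > 10 → go right. Place as right child of 10.
Insert 3: 3 < 10 → go left. Place as left child of 10.
Insert 23: 23 > 10 → go right; 23 > 11 → go right. Place as right child of 11.
Insert 21: 21 > 10 → go right; 21 > 11 → go right; 21 < 23 → go left. Place as left child of 23.
Insert 7: 7 < 10 → go left; 7 > 3 → go right. Place as right child of 3.

23's parent is 11, which has only one child.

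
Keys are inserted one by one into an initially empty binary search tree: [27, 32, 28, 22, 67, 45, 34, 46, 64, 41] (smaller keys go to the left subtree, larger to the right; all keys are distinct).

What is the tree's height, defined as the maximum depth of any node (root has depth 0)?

5

Insert 27: tree is empty, so 27 becomes the root.
Insert 32: 32 > 27 → go right. Place as right child of 27.
Insert 28: 28 > 27 → go right; 28 < 32 → go left. Place as left child of 32.
Insert 22: 22 < 27 → go left. Place as left child of 27.
Insert 67: 67 > 27 → go right; 67 > 32 → go right. Place as right child of 32.
Insert 45: 45 > 27 → go right; 45 > 32 → go right; 45 < 67 → go left. Place as left child of 67.
Insert 34: 34 > 27 → go right; 34 > 32 → go right; 34 < 67 → go left; 34 < 45 → go left. Place as left child of 45.
Insert 46: 46 > 27 → go right; 46 > 32 → go right; 46 < 67 → go left; 46 > 45 → go right. Place as right child of 45.
Insert 64: 64 > 27 → go right; 64 > 32 → go right; 64 < 67 → go left; 64 > 45 → go right; 64 > 46 → go right. Place as right child of 46.
Insert 41: 41 > 27 → go right; 41 > 32 → go right; 41 < 67 → go left; 41 < 45 → go left; 41 > 34 → go right. Place as right child of 34.

The deepest node is 64 at depth 5.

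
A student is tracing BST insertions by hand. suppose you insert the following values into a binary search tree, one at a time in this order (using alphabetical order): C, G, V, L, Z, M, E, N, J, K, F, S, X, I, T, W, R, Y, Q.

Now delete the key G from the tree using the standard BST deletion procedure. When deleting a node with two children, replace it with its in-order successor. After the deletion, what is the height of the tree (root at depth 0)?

8

Insert C: tree is empty, so C becomes the root.
Insert G: G > C → go right. Place as right child of C.
Insert V: V > C → go right; V > G → go right. Place as right child of G.
Insert L: L > C → go right; L > G → go right; L < V → go left. Place as left child of V.
Insert Z: Z > C → go right; Z > G → go right; Z > V → go right. Place as right child of V.
Insert M: M > C → go right; M > G → go right; M < V → go left; M > L → go right. Place as right child of L.
Insert E: E > C → go right; E < G → go left. Place as left child of G.
Insert N: N > C → go right; N > G → go right; N < V → go left; N > L → go right; N > M → go right. Place as right child of M.
Insert J: J > C → go right; J > G → go right; J < V → go left; J < L → go left. Place as left child of L.
Insert K: K > C → go right; K > G → go right; K < V → go left; K < L → go left; K > J → go right. Place as right child of J.
Insert F: F > C → go right; F < G → go left; F > E → go right. Place as right child of E.
Insert S: S > C → go right; S > G → go right; S < V → go left; S > L → go right; S > M → go right; S > N → go right. Place as right child of N.
Insert X: X > C → go right; X > G → go right; X > V → go right; X < Z → go left. Place as left child of Z.
Insert I: I > C → go right; I > G → go right; I < V → go left; I < L → go left; I < J → go left. Place as left child of J.
Insert T: T > C → go right; T > G → go right; T < V → go left; T > L → go right; T > M → go right; T > N → go right; T > S → go right. Place as right child of S.
Insert W: W > C → go right; W > G → go right; W > V → go right; W < Z → go left; W < X → go left. Place as left child of X.
Insert R: R > C → go right; R > G → go right; R < V → go left; R > L → go right; R > M → go right; R > N → go right; R < S → go left. Place as left child of S.
Insert Y: Y > C → go right; Y > G → go right; Y > V → go right; Y < Z → go left; Y > X → go right. Place as right child of X.
Insert Q: Q > C → go right; Q > G → go right; Q < V → go left; Q > L → go right; Q > M → go right; Q > N → go right; Q < S → go left; Q < R → go left. Place as left child of R.

Delete G (two children — replace with in-order successor).
After deletion, deepest node is Q at depth 8.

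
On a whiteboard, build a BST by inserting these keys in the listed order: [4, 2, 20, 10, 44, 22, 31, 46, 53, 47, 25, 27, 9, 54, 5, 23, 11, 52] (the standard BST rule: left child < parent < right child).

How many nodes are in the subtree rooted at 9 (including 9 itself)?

4: root
2: left child of 4 (depth 1)
20: right child of 4 (depth 1)
10: left child of 20 (depth 2)
44: right child of 20 (depth 2)
22: left child of 44 (depth 3)
31: right child of 22 (depth 4)
46: right child of 44 (depth 3)
53: right child of 46 (depth 4)
47: left child of 53 (depth 5)
25: left child of 31 (depth 5)
27: right child of 25 (depth 6)
9: left child of 10 (depth 3)
54: right child of 53 (depth 5)
5: left child of 9 (depth 4)
23: left child of 25 (depth 6)
11: right child of 10 (depth 3)
52: right child of 47 (depth 6)

Subtree rooted at 9 contains: 9, 5 — 2 nodes.

2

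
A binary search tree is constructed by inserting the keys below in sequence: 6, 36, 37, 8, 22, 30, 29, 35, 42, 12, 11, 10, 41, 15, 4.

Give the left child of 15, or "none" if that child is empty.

none

Resulting structure (node: left, right):
  6: L=4, R=36
  36: L=8, R=37
  37: L=–, R=42
  8: L=–, R=22
  22: L=12, R=30
  30: L=29, R=35
  29: L=–, R=–
  35: L=–, R=–
  42: L=41, R=–
  12: L=11, R=15
  11: L=10, R=–
  10: L=–, R=–
  41: L=–, R=–
  15: L=–, R=–
  4: L=–, R=–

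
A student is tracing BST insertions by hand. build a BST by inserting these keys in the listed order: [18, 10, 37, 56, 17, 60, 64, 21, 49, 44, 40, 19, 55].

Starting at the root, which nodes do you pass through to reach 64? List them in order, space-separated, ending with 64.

Insert 18: tree is empty, so 18 becomes the root.
Insert 10: 10 < 18 → go left. Place as left child of 18.
Insert 37: 37 > 18 → go right. Place as right child of 18.
Insert 56: 56 > 18 → go right; 56 > 37 → go right. Place as right child of 37.
Insert 17: 17 < 18 → go left; 17 > 10 → go right. Place as right child of 10.
Insert 60: 60 > 18 → go right; 60 > 37 → go right; 60 > 56 → go right. Place as right child of 56.
Insert 64: 64 > 18 → go right; 64 > 37 → go right; 64 > 56 → go right; 64 > 60 → go right. Place as right child of 60.
Insert 21: 21 > 18 → go right; 21 < 37 → go left. Place as left child of 37.
Insert 49: 49 > 18 → go right; 49 > 37 → go right; 49 < 56 → go left. Place as left child of 56.
Insert 44: 44 > 18 → go right; 44 > 37 → go right; 44 < 56 → go left; 44 < 49 → go left. Place as left child of 49.
Insert 40: 40 > 18 → go right; 40 > 37 → go right; 40 < 56 → go left; 40 < 49 → go left; 40 < 44 → go left. Place as left child of 44.
Insert 19: 19 > 18 → go right; 19 < 37 → go left; 19 < 21 → go left. Place as left child of 21.
Insert 55: 55 > 18 → go right; 55 > 37 → go right; 55 < 56 → go left; 55 > 49 → go right. Place as right child of 49.

18 37 56 60 64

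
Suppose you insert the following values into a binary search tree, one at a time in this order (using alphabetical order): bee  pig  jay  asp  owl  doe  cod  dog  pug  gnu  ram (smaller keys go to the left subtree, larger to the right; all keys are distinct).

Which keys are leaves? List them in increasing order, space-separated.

asp cod gnu owl ram

Insert bee: tree is empty, so bee becomes the root.
Insert pig: pig > bee → go right. Place as right child of bee.
Insert jay: jay > bee → go right; jay < pig → go left. Place as left child of pig.
Insert asp: asp < bee → go left. Place as left child of bee.
Insert owl: owl > bee → go right; owl < pig → go left; owl > jay → go right. Place as right child of jay.
Insert doe: doe > bee → go right; doe < pig → go left; doe < jay → go left. Place as left child of jay.
Insert cod: cod > bee → go right; cod < pig → go left; cod < jay → go left; cod < doe → go left. Place as left child of doe.
Insert dog: dog > bee → go right; dog < pig → go left; dog < jay → go left; dog > doe → go right. Place as right child of doe.
Insert pug: pug > bee → go right; pug > pig → go right. Place as right child of pig.
Insert gnu: gnu > bee → go right; gnu < pig → go left; gnu < jay → go left; gnu > doe → go right; gnu > dog → go right. Place as right child of dog.
Insert ram: ram > bee → go right; ram > pig → go right; ram > pug → go right. Place as right child of pug.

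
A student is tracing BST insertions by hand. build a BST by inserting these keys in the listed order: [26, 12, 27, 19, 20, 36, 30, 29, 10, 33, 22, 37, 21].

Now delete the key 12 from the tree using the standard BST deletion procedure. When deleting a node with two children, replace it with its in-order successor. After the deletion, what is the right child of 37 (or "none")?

none

26: root
12: left child of 26 (depth 1)
27: right child of 26 (depth 1)
19: right child of 12 (depth 2)
20: right child of 19 (depth 3)
36: right child of 27 (depth 2)
30: left child of 36 (depth 3)
29: left child of 30 (depth 4)
10: left child of 12 (depth 2)
33: right child of 30 (depth 4)
22: right child of 20 (depth 4)
37: right child of 36 (depth 3)
21: left child of 22 (depth 5)

Delete 12 (two children — replace with in-order successor).
After deletion, 37's right child: none.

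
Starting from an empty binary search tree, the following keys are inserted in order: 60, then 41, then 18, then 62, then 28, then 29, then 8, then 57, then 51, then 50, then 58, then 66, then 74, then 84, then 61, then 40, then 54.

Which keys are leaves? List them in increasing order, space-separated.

Insert 60: tree is empty, so 60 becomes the root.
Insert 41: 41 < 60 → go left. Place as left child of 60.
Insert 18: 18 < 60 → go left; 18 < 41 → go left. Place as left child of 41.
Insert 62: 62 > 60 → go right. Place as right child of 60.
Insert 28: 28 < 60 → go left; 28 < 41 → go left; 28 > 18 → go right. Place as right child of 18.
Insert 29: 29 < 60 → go left; 29 < 41 → go left; 29 > 18 → go right; 29 > 28 → go right. Place as right child of 28.
Insert 8: 8 < 60 → go left; 8 < 41 → go left; 8 < 18 → go left. Place as left child of 18.
Insert 57: 57 < 60 → go left; 57 > 41 → go right. Place as right child of 41.
Insert 51: 51 < 60 → go left; 51 > 41 → go right; 51 < 57 → go left. Place as left child of 57.
Insert 50: 50 < 60 → go left; 50 > 41 → go right; 50 < 57 → go left; 50 < 51 → go left. Place as left child of 51.
Insert 58: 58 < 60 → go left; 58 > 41 → go right; 58 > 57 → go right. Place as right child of 57.
Insert 66: 66 > 60 → go right; 66 > 62 → go right. Place as right child of 62.
Insert 74: 74 > 60 → go right; 74 > 62 → go right; 74 > 66 → go right. Place as right child of 66.
Insert 84: 84 > 60 → go right; 84 > 62 → go right; 84 > 66 → go right; 84 > 74 → go right. Place as right child of 74.
Insert 61: 61 > 60 → go right; 61 < 62 → go left. Place as left child of 62.
Insert 40: 40 < 60 → go left; 40 < 41 → go left; 40 > 18 → go right; 40 > 28 → go right; 40 > 29 → go right. Place as right child of 29.
Insert 54: 54 < 60 → go left; 54 > 41 → go right; 54 < 57 → go left; 54 > 51 → go right. Place as right child of 51.

8 40 50 54 58 61 84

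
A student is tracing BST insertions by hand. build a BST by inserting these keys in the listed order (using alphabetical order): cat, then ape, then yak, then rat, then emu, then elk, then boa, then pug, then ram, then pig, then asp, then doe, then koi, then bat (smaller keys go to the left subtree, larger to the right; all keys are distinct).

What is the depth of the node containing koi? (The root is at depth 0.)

6

cat: root
ape: left child of cat (depth 1)
yak: right child of cat (depth 1)
rat: left child of yak (depth 2)
emu: left child of rat (depth 3)
elk: left child of emu (depth 4)
boa: right child of ape (depth 2)
pug: right child of emu (depth 4)
ram: right child of pug (depth 5)
pig: left child of pug (depth 5)
asp: left child of boa (depth 3)
doe: left child of elk (depth 5)
koi: left child of pig (depth 6)
bat: right child of asp (depth 4)

Path to koi: cat → yak → rat → emu → pug → pig → koi, which is 6 edges.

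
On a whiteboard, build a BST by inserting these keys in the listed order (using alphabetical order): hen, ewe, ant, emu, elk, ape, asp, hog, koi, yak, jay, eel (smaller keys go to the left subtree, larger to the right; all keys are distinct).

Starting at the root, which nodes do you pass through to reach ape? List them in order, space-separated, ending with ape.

hen ewe ant emu elk ape

Resulting structure (node: left, right):
  hen: L=ewe, R=hog
  ewe: L=ant, R=–
  ant: L=–, R=emu
  emu: L=elk, R=–
  elk: L=ape, R=–
  ape: L=–, R=asp
  asp: L=–, R=eel
  hog: L=–, R=koi
  koi: L=jay, R=yak
  yak: L=–, R=–
  jay: L=–, R=–
  eel: L=–, R=–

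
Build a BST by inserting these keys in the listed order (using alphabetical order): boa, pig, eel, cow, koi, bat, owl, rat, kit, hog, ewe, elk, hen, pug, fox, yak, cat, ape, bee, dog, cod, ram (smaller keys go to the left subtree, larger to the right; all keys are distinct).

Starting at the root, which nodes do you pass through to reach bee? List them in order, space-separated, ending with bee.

boa bat bee

Insert boa: tree is empty, so boa becomes the root.
Insert pig: pig > boa → go right. Place as right child of boa.
Insert eel: eel > boa → go right; eel < pig → go left. Place as left child of pig.
Insert cow: cow > boa → go right; cow < pig → go left; cow < eel → go left. Place as left child of eel.
Insert koi: koi > boa → go right; koi < pig → go left; koi > eel → go right. Place as right child of eel.
Insert bat: bat < boa → go left. Place as left child of boa.
Insert owl: owl > boa → go right; owl < pig → go left; owl > eel → go right; owl > koi → go right. Place as right child of koi.
Insert rat: rat > boa → go right; rat > pig → go right. Place as right child of pig.
Insert kit: kit > boa → go right; kit < pig → go left; kit > eel → go right; kit < koi → go left. Place as left child of koi.
Insert hog: hog > boa → go right; hog < pig → go left; hog > eel → go right; hog < koi → go left; hog < kit → go left. Place as left child of kit.
Insert ewe: ewe > boa → go right; ewe < pig → go left; ewe > eel → go right; ewe < koi → go left; ewe < kit → go left; ewe < hog → go left. Place as left child of hog.
Insert elk: elk > boa → go right; elk < pig → go left; elk > eel → go right; elk < koi → go left; elk < kit → go left; elk < hog → go left; elk < ewe → go left. Place as left child of ewe.
Insert hen: hen > boa → go right; hen < pig → go left; hen > eel → go right; hen < koi → go left; hen < kit → go left; hen < hog → go left; hen > ewe → go right. Place as right child of ewe.
Insert pug: pug > boa → go right; pug > pig → go right; pug < rat → go left. Place as left child of rat.
Insert fox: fox > boa → go right; fox < pig → go left; fox > eel → go right; fox < koi → go left; fox < kit → go left; fox < hog → go left; fox > ewe → go right; fox < hen → go left. Place as left child of hen.
Insert yak: yak > boa → go right; yak > pig → go right; yak > rat → go right. Place as right child of rat.
Insert cat: cat > boa → go right; cat < pig → go left; cat < eel → go left; cat < cow → go left. Place as left child of cow.
Insert ape: ape < boa → go left; ape < bat → go left. Place as left child of bat.
Insert bee: bee < boa → go left; bee > bat → go right. Place as right child of bat.
Insert dog: dog > boa → go right; dog < pig → go left; dog < eel → go left; dog > cow → go right. Place as right child of cow.
Insert cod: cod > boa → go right; cod < pig → go left; cod < eel → go left; cod < cow → go left; cod > cat → go right. Place as right child of cat.
Insert ram: ram > boa → go right; ram > pig → go right; ram < rat → go left; ram > pug → go right. Place as right child of pug.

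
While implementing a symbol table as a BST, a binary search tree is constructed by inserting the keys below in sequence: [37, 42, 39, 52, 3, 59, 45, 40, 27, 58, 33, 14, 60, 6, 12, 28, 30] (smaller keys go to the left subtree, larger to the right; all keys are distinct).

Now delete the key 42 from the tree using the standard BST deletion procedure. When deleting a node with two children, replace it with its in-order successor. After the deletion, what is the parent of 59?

Insert 37: tree is empty, so 37 becomes the root.
Insert 42: 42 > 37 → go right. Place as right child of 37.
Insert 39: 39 > 37 → go right; 39 < 42 → go left. Place as left child of 42.
Insert 52: 52 > 37 → go right; 52 > 42 → go right. Place as right child of 42.
Insert 3: 3 < 37 → go left. Place as left child of 37.
Insert 59: 59 > 37 → go right; 59 > 42 → go right; 59 > 52 → go right. Place as right child of 52.
Insert 45: 45 > 37 → go right; 45 > 42 → go right; 45 < 52 → go left. Place as left child of 52.
Insert 40: 40 > 37 → go right; 40 < 42 → go left; 40 > 39 → go right. Place as right child of 39.
Insert 27: 27 < 37 → go left; 27 > 3 → go right. Place as right child of 3.
Insert 58: 58 > 37 → go right; 58 > 42 → go right; 58 > 52 → go right; 58 < 59 → go left. Place as left child of 59.
Insert 33: 33 < 37 → go left; 33 > 3 → go right; 33 > 27 → go right. Place as right child of 27.
Insert 14: 14 < 37 → go left; 14 > 3 → go right; 14 < 27 → go left. Place as left child of 27.
Insert 60: 60 > 37 → go right; 60 > 42 → go right; 60 > 52 → go right; 60 > 59 → go right. Place as right child of 59.
Insert 6: 6 < 37 → go left; 6 > 3 → go right; 6 < 27 → go left; 6 < 14 → go left. Place as left child of 14.
Insert 12: 12 < 37 → go left; 12 > 3 → go right; 12 < 27 → go left; 12 < 14 → go left; 12 > 6 → go right. Place as right child of 6.
Insert 28: 28 < 37 → go left; 28 > 3 → go right; 28 > 27 → go right; 28 < 33 → go left. Place as left child of 33.
Insert 30: 30 < 37 → go left; 30 > 3 → go right; 30 > 27 → go right; 30 < 33 → go left; 30 > 28 → go right. Place as right child of 28.

Delete 42 (two children — replace with in-order successor).
After deletion, 59's parent is 52.

52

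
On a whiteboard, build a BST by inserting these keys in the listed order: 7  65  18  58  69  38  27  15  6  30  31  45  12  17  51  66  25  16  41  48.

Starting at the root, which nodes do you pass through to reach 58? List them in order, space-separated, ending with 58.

Insert 7: tree is empty, so 7 becomes the root.
Insert 65: 65 > 7 → go right. Place as right child of 7.
Insert 18: 18 > 7 → go right; 18 < 65 → go left. Place as left child of 65.
Insert 58: 58 > 7 → go right; 58 < 65 → go left; 58 > 18 → go right. Place as right child of 18.
Insert 69: 69 > 7 → go right; 69 > 65 → go right. Place as right child of 65.
Insert 38: 38 > 7 → go right; 38 < 65 → go left; 38 > 18 → go right; 38 < 58 → go left. Place as left child of 58.
Insert 27: 27 > 7 → go right; 27 < 65 → go left; 27 > 18 → go right; 27 < 58 → go left; 27 < 38 → go left. Place as left child of 38.
Insert 15: 15 > 7 → go right; 15 < 65 → go left; 15 < 18 → go left. Place as left child of 18.
Insert 6: 6 < 7 → go left. Place as left child of 7.
Insert 30: 30 > 7 → go right; 30 < 65 → go left; 30 > 18 → go right; 30 < 58 → go left; 30 < 38 → go left; 30 > 27 → go right. Place as right child of 27.
Insert 31: 31 > 7 → go right; 31 < 65 → go left; 31 > 18 → go right; 31 < 58 → go left; 31 < 38 → go left; 31 > 27 → go right; 31 > 30 → go right. Place as right child of 30.
Insert 45: 45 > 7 → go right; 45 < 65 → go left; 45 > 18 → go right; 45 < 58 → go left; 45 > 38 → go right. Place as right child of 38.
Insert 12: 12 > 7 → go right; 12 < 65 → go left; 12 < 18 → go left; 12 < 15 → go left. Place as left child of 15.
Insert 17: 17 > 7 → go right; 17 < 65 → go left; 17 < 18 → go left; 17 > 15 → go right. Place as right child of 15.
Insert 51: 51 > 7 → go right; 51 < 65 → go left; 51 > 18 → go right; 51 < 58 → go left; 51 > 38 → go right; 51 > 45 → go right. Place as right child of 45.
Insert 66: 66 > 7 → go right; 66 > 65 → go right; 66 < 69 → go left. Place as left child of 69.
Insert 25: 25 > 7 → go right; 25 < 65 → go left; 25 > 18 → go right; 25 < 58 → go left; 25 < 38 → go left; 25 < 27 → go left. Place as left child of 27.
Insert 16: 16 > 7 → go right; 16 < 65 → go left; 16 < 18 → go left; 16 > 15 → go right; 16 < 17 → go left. Place as left child of 17.
Insert 41: 41 > 7 → go right; 41 < 65 → go left; 41 > 18 → go right; 41 < 58 → go left; 41 > 38 → go right; 41 < 45 → go left. Place as left child of 45.
Insert 48: 48 > 7 → go right; 48 < 65 → go left; 48 > 18 → go right; 48 < 58 → go left; 48 > 38 → go right; 48 > 45 → go right; 48 < 51 → go left. Place as left child of 51.

7 65 18 58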